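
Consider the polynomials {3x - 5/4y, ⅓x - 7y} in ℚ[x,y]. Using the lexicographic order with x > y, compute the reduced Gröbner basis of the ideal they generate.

G = {x, y}

Buchberger's algorithm terminates because the ascending chain of leading-term ideals stabilizes.

f_1 = 3x - 5/4y, LT = x.
f_2 = ⅓x - 7y, LT = x.

S(f_1,f_2): lcm = x. S = 247/12y.
  reduce S modulo (f_1, f_2):
  remainder 247/12y ≠ 0; add g_3 = 247/12y to the basis.

The other S-polynomials (S(f_1,g_3), S(f_2,g_3)) all reduce to 0 modulo the current basis, so we have a Gröbner basis.
Inter-reduce: drop elements whose leading term is divisible by another's, tail-reduce, and make monic.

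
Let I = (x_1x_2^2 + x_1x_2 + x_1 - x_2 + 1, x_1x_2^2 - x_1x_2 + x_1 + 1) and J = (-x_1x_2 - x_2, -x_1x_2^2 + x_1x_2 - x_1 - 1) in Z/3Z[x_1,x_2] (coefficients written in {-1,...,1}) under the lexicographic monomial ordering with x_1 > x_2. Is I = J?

Yes, the ideals are equal.

Since reduced Gröbner bases are canonical representatives of ideals under a given ordering, it suffices to compute and compare them.
Buchberger on the first generating set:
f_1 = x_1x_2^2 + x_1x_2 + x_1 - x_2 + 1, LT = x_1x_2^2.
f_2 = x_1x_2^2 - x_1x_2 + x_1 + 1, LT = x_1x_2^2.

S(f_1,f_2): lcm = x_1x_2^2. S = -x_1x_2 - x_2.
  leading term x_1x_2: no divisor's leading term divides it; move -x_1x_2 to the remainder.
  leading term x_2: no divisor's leading term divides it; move -x_2 to the remainder.
  remainder -x_1x_2 - x_2 ≠ 0; add g_3 = -x_1x_2 - x_2 to the basis.

S(f_1,g_3): lcm = x_1x_2^2. S = x_1x_2 + x_1 - x_2^2 - x_2 + 1.
  leading term x_1x_2: subtract (-1)·g_3 from x_1x_2 + x_1 - x_2^2 - x_2 + 1 → x_1 - x_2^2 + x_2 + 1
  leading term x_1: no divisor's leading term divides it; move x_1 to the remainder.
  leading term x_2^2: no divisor's leading term divides it; move -x_2^2 to the remainder.
  leading term x_2: no divisor's leading term divides it; move x_2 to the remainder.
  leading term 1: no divisor's leading term divides it; move 1 to the remainder.
  remainder x_1 - x_2^2 + x_2 + 1 ≠ 0; add g_4 = x_1 - x_2^2 + x_2 + 1 to the basis.

S(f_2,g_3): lcm = x_1x_2^2. S = -x_1x_2 + x_1 - x_2^2 + 1.
  leading term x_1x_2: subtract (1)·g_3 from -x_1x_2 + x_1 - x_2^2 + 1 → x_1 - x_2^2 + x_2 + 1
  leading term x_1: subtract (1)·g_4 from x_1 - x_2^2 + x_2 + 1 → 0
  remainder 0.

S(f_1,g_4): lcm = x_1x_2^2. S = x_1x_2 + x_1 + x_2^4 - x_2^3 - x_2^2 - x_2 + 1.
  leading term x_1x_2: subtract (-1)·g_3 from x_1x_2 + x_1 + x_2^4 - x_2^3 - x_2^2 - x_2 + 1 → x_1 + x_2^4 - x_2^3 - x_2^2 + x_2 + 1
  leading term x_1: subtract (1)·g_4 from x_1 + x_2^4 - x_2^3 - x_2^2 + x_2 + 1 → x_2^4 - x_2^3
  leading term x_2^4: no divisor's leading term divides it; move x_2^4 to the remainder.
  leading term x_2^3: no divisor's leading term divides it; move -x_2^3 to the remainder.
  remainder x_2^4 - x_2^3 ≠ 0; add g_5 = x_2^4 - x_2^3 to the basis.

S(f_2,g_4): lcm = x_1x_2^2. S = -x_1x_2 + x_1 + x_2^4 - x_2^3 - x_2^2 + 1.
  leading term x_1x_2: subtract (1)·g_3 from -x_1x_2 + x_1 + x_2^4 - x_2^3 - x_2^2 + 1 → x_1 + x_2^4 - x_2^3 - x_2^2 + x_2 + 1
  leading term x_1: subtract (1)·g_4 from x_1 + x_2^4 - x_2^3 - x_2^2 + x_2 + 1 → x_2^4 - x_2^3
  leading term x_2^4: subtract (1)·g_5 from x_2^4 - x_2^3 → 0
  remainder 0.

S(g_3,g_4): lcm = x_1x_2. S = x_2^3 - x_2^2.
  leading term x_2^3: no divisor's leading term divides it; move x_2^3 to the remainder.
  leading term x_2^2: no divisor's leading term divides it; move -x_2^2 to the remainder.
  remainder x_2^3 - x_2^2 ≠ 0; add g_6 = x_2^3 - x_2^2 to the basis.

S(f_1,g_5): lcm = x_1x_2^4. S = -x_1x_2^3 + x_1x_2^2 - x_2^3 + x_2^2.
  leading term x_1x_2^3: subtract (-x_2)·f_1 from -x_1x_2^3 + x_1x_2^2 - x_2^3 + x_2^2 → -x_1x_2^2 + x_1x_2 - x_2^3 + x_2
  leading term x_1x_2^2: subtract (-1)·f_1 from -x_1x_2^2 + x_1x_2 - x_2^3 + x_2 → -x_1x_2 + x_1 - x_2^3 + 1
  leading term x_1x_2: subtract (1)·g_3 from -x_1x_2 + x_1 - x_2^3 + 1 → x_1 - x_2^3 + x_2 + 1
  leading term x_1: subtract (1)·g_4 from x_1 - x_2^3 + x_2 + 1 → -x_2^3 + x_2^2
  leading term x_2^3: subtract (-1)·g_6 from -x_2^3 + x_2^2 → 0
  remainder 0.

S(f_2,g_5): lcm = x_1x_2^4. S = x_1x_2^2 + x_2^2.
  leading term x_1x_2^2: subtract (1)·f_1 from x_1x_2^2 + x_2^2 → -x_1x_2 - x_1 + x_2^2 + x_2 - 1
  leading term x_1x_2: subtract (1)·g_3 from -x_1x_2 - x_1 + x_2^2 + x_2 - 1 → -x_1 + x_2^2 - x_2 - 1
  leading term x_1: subtract (-1)·g_4 from -x_1 + x_2^2 - x_2 - 1 → 0
  remainder 0.

S(g_3,g_5): lcm = x_1x_2^4. S = x_1x_2^3 + x_2^4.
  leading term x_1x_2^3: subtract (x_2)·f_1 from x_1x_2^3 + x_2^4 → -x_1x_2^2 - x_1x_2 + x_2^4 + x_2^2 - x_2
  leading term x_1x_2^2: subtract (-1)·f_1 from -x_1x_2^2 - x_1x_2 + x_2^4 + x_2^2 - x_2 → x_1 + x_2^4 + x_2^2 + x_2 + 1
  leading term x_1: subtract (1)·g_4 from x_1 + x_2^4 + x_2^2 + x_2 + 1 → x_2^4 - x_2^2
  leading term x_2^4: subtract (1)·g_5 from x_2^4 - x_2^2 → x_2^3 - x_2^2
  leading term x_2^3: subtract (1)·g_6 from x_2^3 - x_2^2 → 0
  remainder 0.

S(g_4,g_5): leading monomials are coprime, so the S-polynomial reduces to 0 (Buchberger's first criterion).
S(f_1,g_6): lcm = x_1x_2^3. S = -x_1x_2^2 + x_1x_2 - x_2^2 + x_2.
  leading term x_1x_2^2: subtract (-1)·f_1 from -x_1x_2^2 + x_1x_2 - x_2^2 + x_2 → -x_1x_2 + x_1 - x_2^2 + 1
  leading term x_1x_2: subtract (1)·g_3 from -x_1x_2 + x_1 - x_2^2 + 1 → x_1 - x_2^2 + x_2 + 1
  leading term x_1: subtract (1)·g_4 from x_1 - x_2^2 + x_2 + 1 → 0
  remainder 0.

S(f_2,g_6): lcm = x_1x_2^3. S = x_1x_2 + x_2.
  leading term x_1x_2: subtract (-1)·g_3 from x_1x_2 + x_2 → 0
  remainder 0.

S(g_3,g_6): lcm = x_1x_2^3. S = x_1x_2^2 + x_2^3.
  leading term x_1x_2^2: subtract (1)·f_1 from x_1x_2^2 + x_2^3 → -x_1x_2 - x_1 + x_2^3 + x_2 - 1
  leading term x_1x_2: subtract (1)·g_3 from -x_1x_2 - x_1 + x_2^3 + x_2 - 1 → -x_1 + x_2^3 - x_2 - 1
  leading term x_1: subtract (-1)·g_4 from -x_1 + x_2^3 - x_2 - 1 → x_2^3 - x_2^2
  leading term x_2^3: subtract (1)·g_6 from x_2^3 - x_2^2 → 0
  remainder 0.

S(g_4,g_6): leading monomials are coprime, so the S-polynomial reduces to 0 (Buchberger's first criterion).
S(g_5,g_6): lcm = x_2^4. S = 0.
  remainder 0.

Every S-polynomial of the final basis reduces to 0, so we have a Gröbner basis.
Inter-reduce: drop elements whose leading term is divisible by another's, tail-reduce, and make monic.
Reduced Gröbner basis: {x_1 - x_2^2 + x_2 + 1, x_2^3 - x_2^2}.

Buchberger on the second generating set:
h_1 = -x_1x_2 - x_2, LT = x_1x_2.
h_2 = -x_1x_2^2 + x_1x_2 - x_1 - 1, LT = x_1x_2^2.

S(h_1,h_2): lcm = x_1x_2^2. S = x_1x_2 - x_1 + x_2^2 - 1.
  leading term x_1x_2: subtract (-1)·h_1 from x_1x_2 - x_1 + x_2^2 - 1 → -x_1 + x_2^2 - x_2 - 1
  leading term x_1: no divisor's leading term divides it; move -x_1 to the remainder.
  leading term x_2^2: no divisor's leading term divides it; move x_2^2 to the remainder.
  leading term x_2: no divisor's leading term divides it; move -x_2 to the remainder.
  leading term 1: no divisor's leading term divides it; move -1 to the remainder.
  remainder -x_1 + x_2^2 - x_2 - 1 ≠ 0; add k_3 = -x_1 + x_2^2 - x_2 - 1 to the basis.

S(h_1,k_3): lcm = x_1x_2. S = x_2^3 - x_2^2.
  leading term x_2^3: no divisor's leading term divides it; move x_2^3 to the remainder.
  leading term x_2^2: no divisor's leading term divides it; move -x_2^2 to the remainder.
  remainder x_2^3 - x_2^2 ≠ 0; add k_4 = x_2^3 - x_2^2 to the basis.

S(h_2,k_3): lcm = x_1x_2^2. S = -x_1x_2 + x_1 + x_2^4 - x_2^3 - x_2^2 + 1.
  leading term x_1x_2: subtract (1)·h_1 from -x_1x_2 + x_1 + x_2^4 - x_2^3 - x_2^2 + 1 → x_1 + x_2^4 - x_2^3 - x_2^2 + x_2 + 1
  leading term x_1: subtract (-1)·k_3 from x_1 + x_2^4 - x_2^3 - x_2^2 + x_2 + 1 → x_2^4 - x_2^3
  leading term x_2^4: subtract (x_2)·k_4 from x_2^4 - x_2^3 → 0
  remainder 0.

S(h_1,k_4): lcm = x_1x_2^3. S = x_1x_2^2 + x_2^3.
  leading term x_1x_2^2: subtract (-x_2)·h_1 from x_1x_2^2 + x_2^3 → x_2^3 - x_2^2
  leading term x_2^3: subtract (1)·k_4 from x_2^3 - x_2^2 → 0
  remainder 0.

S(h_2,k_4): lcm = x_1x_2^3. S = x_1x_2 + x_2.
  leading term x_1x_2: subtract (-1)·h_1 from x_1x_2 + x_2 → 0
  remainder 0.

S(k_3,k_4): leading monomials are coprime, so the S-polynomial reduces to 0 (Buchberger's first criterion).
Every S-polynomial of the final basis reduces to 0, so we have a Gröbner basis.
Inter-reduce: drop elements whose leading term is divisible by another's, tail-reduce, and make monic.
Reduced Gröbner basis: {x_1 - x_2^2 + x_2 + 1, x_2^3 - x_2^2}.

These coincide, so the ideals are equal.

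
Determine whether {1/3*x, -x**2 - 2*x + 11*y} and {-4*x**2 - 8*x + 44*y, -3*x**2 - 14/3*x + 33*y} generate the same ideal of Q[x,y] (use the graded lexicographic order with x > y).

Yes, the ideals are equal.

Two ideals are equal iff their reduced Gröbner bases coincide (the reduced basis is unique for a fixed ordering).
Buchberger on the first generating set:
f_1 = 1/3*x, LT = x.
f_2 = -x**2 - 2*x + 11*y, LT = x**2.

S(f_1,f_2): lcm = x**2. S = -2*x + 11*y.
  leading term x: subtract (-6)·f_1 from -2*x + 11*y → 11*y
  leading term y: no divisor's leading term divides it; move 11*y to the remainder.
  remainder 11*y ≠ 0; add g_3 = 11*y to the basis.

S(f_1,g_3): leading monomials are coprime, so the S-polynomial reduces to 0 (Buchberger's first criterion).
S(f_2,g_3): leading monomials are coprime, so the S-polynomial reduces to 0 (Buchberger's first criterion).
Every S-polynomial of the final basis reduces to 0, so we have a Gröbner basis.
Inter-reduce: drop elements whose leading term is divisible by another's, tail-reduce, and make monic.
Reduced Gröbner basis: {x, y}.

Buchberger on the second generating set:
h_1 = -4*x**2 - 8*x + 44*y, LT = x**2.
h_2 = -3*x**2 - 14/3*x + 33*y, LT = x**2.

S(h_1,h_2): lcm = x**2. S = 4/9*x.
  leading term x: no divisor's leading term divides it; move 4/9*x to the remainder.
  remainder 4/9*x ≠ 0; add k_3 = 4/9*x to the basis.

S(h_1,k_3): lcm = x**2. S = 2*x - 11*y.
  leading term x: subtract (9/2)·k_3 from 2*x - 11*y → -11*y
  leading term y: no divisor's leading term divides it; move -11*y to the remainder.
  remainder -11*y ≠ 0; add k_4 = -11*y to the basis.

S(h_2,k_3): lcm = x**2. S = 14/9*x - 11*y.
  leading term x: subtract (7/2)·k_3 from 14/9*x - 11*y → -11*y
  leading term y: subtract (1)·k_4 from -11*y → 0
  remainder 0.

S(h_1,k_4): leading monomials are coprime, so the S-polynomial reduces to 0 (Buchberger's first criterion).
S(h_2,k_4): leading monomials are coprime, so the S-polynomial reduces to 0 (Buchberger's first criterion).
S(k_3,k_4): leading monomials are coprime, so the S-polynomial reduces to 0 (Buchberger's first criterion).
Every S-polynomial of the final basis reduces to 0, so we have a Gröbner basis.
Inter-reduce: drop elements whose leading term is divisible by another's, tail-reduce, and make monic.
Reduced Gröbner basis: {x, y}.

These coincide, so the ideals are equal.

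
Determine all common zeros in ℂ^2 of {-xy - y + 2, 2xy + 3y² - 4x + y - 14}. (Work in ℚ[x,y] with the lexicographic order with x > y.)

Compute a lex Gröbner basis by Buchberger's algorithm.
f_1 = -xy - y + 2, LT = xy.
f_2 = 2xy - 4x + 3y² + y - 14, LT = xy.

S(f_1,f_2): lcm = xy. S = 2x - 3/2y² + ½y + 5.
  reduce S modulo (f_1, f_2):
  remainder 2x - 3/2y² + ½y + 5 ≠ 0; add h_3 = 2x - 3/2y² + ½y + 5 to the basis.

S(f_1,h_3): lcm = xy. S = ¾y³ - ¼y² - 3/2y - 2.
  reduce S modulo (f_1, f_2, h_3):
  remainder ¾y³ - ¼y² - 3/2y - 2 ≠ 0; add h_4 = ¾y³ - ¼y² - 3/2y - 2 to the basis.

The other S-polynomials (S(f_2,h_3), S(f_1,h_4), S(f_2,h_4), S(h_3,h_4)) all reduce to 0 modulo the current basis, so we have a Gröbner basis.
Inter-reduce: drop elements whose leading term is divisible by another's, tail-reduce, and make monic.
Reduced Gröbner basis: {x - ¾y² + ¼y + 5/2, y³ - ⅓y² - 2y - 8/3}.

From the last basis element, y³ - ⅓y² - 2y - 8/3 = 0, so y takes values in {2, -5/6 - sqrt(23)*I/6, -5/6 + sqrt(23)*I/6}. Each choice, substituted upward through the basis, yields the corresponding point(s) of the solution set.
  y = 2: the earlier basis element becomes x = 0, giving x = 0 — point (0, 2).
  y = -5/6 - sqrt(23)*I/6: the earlier basis element becomes x + 9/4 - sqrt(23)*I/4 = 0, giving x = -9/4 + sqrt(23)*I/4 — point (-9/4 + sqrt(23)*I/4, -5/6 - sqrt(23)*I/6).
  y = -5/6 + sqrt(23)*I/6: the earlier basis element becomes x + 9/4 + sqrt(23)*I/4 = 0, giving x = -9/4 - sqrt(23)*I/4 — point (-9/4 - sqrt(23)*I/4, -5/6 + sqrt(23)*I/6).

{(0, 2), (-9/4 + sqrt(23)*I/4, -5/6 - sqrt(23)*I/6), (-9/4 - sqrt(23)*I/4, -5/6 + sqrt(23)*I/6)}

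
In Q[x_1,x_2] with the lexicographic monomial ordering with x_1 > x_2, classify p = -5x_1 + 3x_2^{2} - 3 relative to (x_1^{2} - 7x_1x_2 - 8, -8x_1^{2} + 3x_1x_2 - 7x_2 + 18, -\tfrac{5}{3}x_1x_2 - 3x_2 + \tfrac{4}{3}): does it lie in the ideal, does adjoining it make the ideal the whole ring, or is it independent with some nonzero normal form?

Adjoining -5x_1 + 3x_2^{2} - 3 makes the ideal the whole ring: the system is inconsistent.

First compute the reduced Gröbner basis of I by Buchberger's algorithm.
f_1 = x_1^{2} - 7x_1x_2 - 8, LT = x_1^{2}.
f_2 = -8x_1^{2} + 3x_1x_2 - 7x_2 + 18, LT = x_1^{2}.
f_3 = -\tfrac{5}{3}x_1x_2 - 3x_2 + \tfrac{4}{3}, LT = x_1x_2.

S(f_1,f_2): lcm = x_1^{2}. S = -\tfrac{53}{8}x_1x_2 - \tfrac{7}{8}x_2 - \tfrac{23}{4}.
  leading term x_1x_2: subtract (\tfrac{159}{40})·f_3 from -\tfrac{53}{8}x_1x_2 - \tfrac{7}{8}x_2 - \tfrac{23}{4} → \tfrac{221}{20}x_2 - \tfrac{221}{20}
  leading term x_2: no divisor's leading term divides it; move \tfrac{221}{20}x_2 to the remainder.
  leading term 1: no divisor's leading term divides it; move -\tfrac{221}{20} to the remainder.
  remainder \tfrac{221}{20}x_2 - \tfrac{221}{20} ≠ 0; add h_4 = \tfrac{221}{20}x_2 - \tfrac{221}{20} to the basis.

S(f_1,f_3): lcm = x_1^{2}x_2. S = -7x_1x_2^{2} - \tfrac{9}{5}x_1x_2 + \tfrac{4}{5}x_1 - 8x_2.
  leading term x_1x_2^{2}: subtract (\tfrac{21}{5}x_2)·f_3 from -7x_1x_2^{2} - \tfrac{9}{5}x_1x_2 + \tfrac{4}{5}x_1 - 8x_2 → -\tfrac{9}{5}x_1x_2 + \tfrac{4}{5}x_1 + \tfrac{63}{5}x_2^{2} - \tfrac{68}{5}x_2
  leading term x_1x_2: subtract (\tfrac{27}{25})·f_3 from -\tfrac{9}{5}x_1x_2 + \tfrac{4}{5}x_1 + \tfrac{63}{5}x_2^{2} - \tfrac{68}{5}x_2 → \tfrac{4}{5}x_1 + \tfrac{63}{5}x_2^{2} - \tfrac{259}{25}x_2 - \tfrac{36}{25}
  leading term x_1: no divisor's leading term divides it; move \tfrac{4}{5}x_1 to the remainder.
  leading term x_2^{2}: subtract (\tfrac{252}{221}x_2)·h_4 from \tfrac{63}{5}x_2^{2} - \tfrac{259}{25}x_2 - \tfrac{36}{25} → \tfrac{56}{25}x_2 - \tfrac{36}{25}
  leading term x_2: subtract (\tfrac{224}{1105})·h_4 from \tfrac{56}{25}x_2 - \tfrac{36}{25} → \tfrac{4}{5}
  leading term 1: no divisor's leading term divides it; move \tfrac{4}{5} to the remainder.
  remainder \tfrac{4}{5}x_1 + \tfrac{4}{5} ≠ 0; add h_5 = \tfrac{4}{5}x_1 + \tfrac{4}{5} to the basis.

The other S-polynomials (S(f_2,f_3), S(f_1,h_4), S(f_2,h_4), S(f_3,h_4), S(f_1,h_5), S(f_2,h_5), S(f_3,h_5), S(h_4,h_5)) all reduce to 0 modulo the current basis, so we have a Gröbner basis.
Inter-reduce: drop elements whose leading term is divisible by another's, tail-reduce, and make monic.
Reduced Gröbner basis: {x_1 + 1, x_2 - 1}.
Label its elements g_1 = x_1 + 1, g_2 = x_2 - 1.

Reduce p = -5x_1 + 3x_2^{2} - 3 modulo G:
  leading term x_1: subtract (-5)·g_1 from -5x_1 + 3x_2^{2} - 3 → 3x_2^{2} + 2
  leading term x_2^{2}: subtract (3x_2)·g_2 from 3x_2^{2} + 2 → 3x_2 + 2
  leading term x_2: subtract (3)·g_2 from 3x_2 + 2 → 5
  leading term 1: no divisor's leading term divides it; move 5 to the remainder.
  normal form = 5.
The normal form is nonzero, so p ∉ I. Since p minus its normal form lies in I, I + (p) = I + (r) where r = 5; decide whether this ideal is the whole ring.
Here r = 5 is a nonzero constant, hence a unit: 1 ∈ I + (p), the Gröbner basis of I + (p) is {1}, and the enlarged system has no common solution — adjoining p is inconsistent.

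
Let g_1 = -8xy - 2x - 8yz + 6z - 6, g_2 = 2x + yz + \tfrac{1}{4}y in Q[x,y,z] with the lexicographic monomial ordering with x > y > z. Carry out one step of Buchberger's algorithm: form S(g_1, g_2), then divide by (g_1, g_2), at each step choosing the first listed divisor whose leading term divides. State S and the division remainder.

lcm(LM(g_1), LM(g_2)) = xy.
S = (lcm/LT(g_1))·g_1 − (lcm/LT(g_2))·g_2 = \tfrac{1}{4}x - \tfrac{1}{2}y^{2}z - \tfrac{1}{8}y^{2} + yz - \tfrac{3}{4}z + \tfrac{3}{4}.
Reduce S modulo (g_1, g_2) in that order:
  leading term x: subtract (\tfrac{1}{8})·g_2 from \tfrac{1}{4}x - \tfrac{1}{2}y^{2}z - \tfrac{1}{8}y^{2} + yz - \tfrac{3}{4}z + \tfrac{3}{4} → -\tfrac{1}{2}y^{2}z - \tfrac{1}{8}y^{2} + \tfrac{7}{8}yz - \tfrac{1}{32}y - \tfrac{3}{4}z + \tfrac{3}{4}
  leading term y^{2}z: no divisor's leading term divides it; move -\tfrac{1}{2}y^{2}z to the remainder.
  leading term y^{2}: no divisor's leading term divides it; move -\tfrac{1}{8}y^{2} to the remainder.
  leading term yz: no divisor's leading term divides it; move \tfrac{7}{8}yz to the remainder.
  leading term y: no divisor's leading term divides it; move -\tfrac{1}{32}y to the remainder.
  leading term z: no divisor's leading term divides it; move -\tfrac{3}{4}z to the remainder.
  leading term 1: no divisor's leading term divides it; move \tfrac{3}{4} to the remainder.
The remainder -\tfrac{1}{2}y^{2}z - \tfrac{1}{8}y^{2} + \tfrac{7}{8}yz - \tfrac{1}{32}y - \tfrac{3}{4}z + \tfrac{3}{4} is nonzero, so it would be added as the next basis element.

S(g_1, g_2) = \tfrac{1}{4}x - \tfrac{1}{2}y^{2}z - \tfrac{1}{8}y^{2} + yz - \tfrac{3}{4}z + \tfrac{3}{4}; remainder on division = -\tfrac{1}{2}y^{2}z - \tfrac{1}{8}y^{2} + \tfrac{7}{8}yz - \tfrac{1}{32}y - \tfrac{3}{4}z + \tfrac{3}{4}.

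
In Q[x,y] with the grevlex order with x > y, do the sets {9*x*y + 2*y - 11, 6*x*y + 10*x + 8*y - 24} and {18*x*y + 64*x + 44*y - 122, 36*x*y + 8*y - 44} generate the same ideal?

Equality of ideals is decidable: compute both reduced Gröbner bases (unique for the ordering) and check whether they agree.
Buchberger on the first generating set:
f_1 = 9*x*y + 2*y - 11, LT = x*y.
f_2 = 6*x*y + 10*x + 8*y - 24, LT = x*y.

S(f_1,f_2): lcm = x*y. S = -5/3*x - 10/9*y + 25/9.
  reduce S modulo (f_1, f_2):
  remainder -5/3*x - 10/9*y + 25/9 ≠ 0; add g_3 = -5/3*x - 10/9*y + 25/9 to the basis.

S(f_1,g_3): lcm = x*y. S = -2/3*y**2 + 17/9*y - 11/9.
  reduce S modulo (f_1, f_2, g_3):
  remainder -2/3*y**2 + 17/9*y - 11/9 ≠ 0; add g_4 = -2/3*y**2 + 17/9*y - 11/9 to the basis.

The other S-polynomials (S(f_2,g_3), S(f_1,g_4), S(f_2,g_4), S(g_3,g_4)) all reduce to 0 modulo the current basis, so we have a Gröbner basis.
Inter-reduce: drop elements whose leading term is divisible by another's, tail-reduce, and make monic.
Reduced Gröbner basis: {y**2 - 17/6*y + 11/6, x + 2/3*y - 5/3}.

Buchberger on the second generating set:
h_1 = 18*x*y + 64*x + 44*y - 122, LT = x*y.
h_2 = 36*x*y + 8*y - 44, LT = x*y.

S(h_1,h_2): lcm = x*y. S = 32/9*x + 20/9*y - 50/9.
  reduce S modulo (h_1, h_2):
  remainder 32/9*x + 20/9*y - 50/9 ≠ 0; add k_3 = 32/9*x + 20/9*y - 50/9 to the basis.

S(h_1,k_3): lcm = x*y. S = -5/8*y**2 + 32/9*x + 577/144*y - 61/9.
  reduce S modulo (h_1, h_2, k_3):
  remainder -5/8*y**2 + 257/144*y - 11/9 ≠ 0; add k_4 = -5/8*y**2 + 257/144*y - 11/9 to the basis.

The other S-polynomials (S(h_2,k_3), S(h_1,k_4), S(h_2,k_4), S(k_3,k_4)) all reduce to 0 modulo the current basis, so we have a Gröbner basis.
Inter-reduce: drop elements whose leading term is divisible by another's, tail-reduce, and make monic.
Reduced Gröbner basis: {y**2 - 257/90*y + 88/45, x + 5/8*y - 25/16}.

These differ, so the ideals are not equal.

No, the ideals differ.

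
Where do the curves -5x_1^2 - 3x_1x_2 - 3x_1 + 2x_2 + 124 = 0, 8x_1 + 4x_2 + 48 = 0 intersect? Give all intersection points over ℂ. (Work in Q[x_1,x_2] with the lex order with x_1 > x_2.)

{(-4, -4), (-25, 38)}

Compute a lex Gröbner basis by Buchberger's algorithm.
f_1 = -5x_1^2 - 3x_1x_2 - 3x_1 + 2x_2 + 124, LT = x_1^2.
f_2 = 8x_1 + 4x_2 + 48, LT = x_1.

S(f_1,f_2): lcm = x_1^2. S = 1/10x_1x_2 - 27/5x_1 - 2/5x_2 - 124/5.
  leading term x_1x_2: subtract (1/80x_2)·f_2 from 1/10x_1x_2 - 27/5x_1 - 2/5x_2 - 124/5 → -27/5x_1 - 1/20x_2^2 - x_2 - 124/5
  leading term x_1: subtract (-27/40)·f_2 from -27/5x_1 - 1/20x_2^2 - x_2 - 124/5 → -1/20x_2^2 + 17/10x_2 + 38/5
  leading term x_2^2: no divisor's leading term divides it; move -1/20x_2^2 to the remainder.
  leading term x_2: no divisor's leading term divides it; move 17/10x_2 to the remainder.
  leading term 1: no divisor's leading term divides it; move 38/5 to the remainder.
  remainder -1/20x_2^2 + 17/10x_2 + 38/5 ≠ 0; add h_3 = -1/20x_2^2 + 17/10x_2 + 38/5 to the basis.

The other S-polynomials (S(f_1,h_3), S(f_2,h_3)) all reduce to 0 modulo the current basis, so we have a Gröbner basis.
Inter-reduce: drop elements whose leading term is divisible by another's, tail-reduce, and make monic.
Reduced Gröbner basis: {x_1 + 1/2x_2 + 6, x_2^2 - 34x_2 - 152}.

Elimination: the polynomial x_2^2 - 34x_2 - 152 lies in the elimination ideal for x_2, so x_2 ∈ {-4, 38}. For each such x_2, the remaining basis elements (now univariate) give the rest of the solution.
  x_2 = -4: the earlier basis element becomes x_1 + 4 = 0, giving x_1 = -4 — point (-4, -4).
  x_2 = 38: the earlier basis element becomes x_1 + 25 = 0, giving x_1 = -25 — point (-25, 38).
Each listed point satisfies every original equation (direct substitution).
This is the nonlinear analogue of row-reducing a linear system.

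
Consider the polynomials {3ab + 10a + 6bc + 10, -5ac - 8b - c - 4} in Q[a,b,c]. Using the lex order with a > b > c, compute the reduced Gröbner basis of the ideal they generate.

G = {ab + 10/3a + 2bc + 10/3, ac + 8/5b + 1/5c + 4/5, b^2 - 5/4bc^2 + 1/8bc + 23/6b - 5/3c + 5/3}

The reduced Gröbner basis is the canonical form of the ideal for this ordering.

f_1 = 3ab + 10a + 6bc + 10, LT = ab.
f_2 = -5ac - 8b - c - 4, LT = ac.

S(f_1,f_2): lcm = abc. S = 10/3ac - 8/5b^2 + 2bc^2 - 1/5bc - 4/5b + 10/3c.
  leading term ac: subtract (-2/3)·f_2 from 10/3ac - 8/5b^2 + 2bc^2 - 1/5bc - 4/5b + 10/3c → -8/5b^2 + 2bc^2 - 1/5bc - 92/15b + 8/3c - 8/3
  leading term b^2: no divisor's leading term divides it; move -8/5b^2 to the remainder.
  leading term bc^2: no divisor's leading term divides it; move 2bc^2 to the remainder.
  leading term bc: no divisor's leading term divides it; move -1/5bc to the remainder.
  leading term b: no divisor's leading term divides it; move -92/15b to the remainder.
  leading term c: no divisor's leading term divides it; move 8/3c to the remainder.
  leading term 1: no divisor's leading term divides it; move -8/3 to the remainder.
  remainder -8/5b^2 + 2bc^2 - 1/5bc - 92/15b + 8/3c - 8/3 ≠ 0; add g_3 = -8/5b^2 + 2bc^2 - 1/5bc - 92/15b + 8/3c - 8/3 to the basis.

The other S-polynomials (S(f_1,g_3), S(f_2,g_3)) all reduce to 0 modulo the current basis, so we have a Gröbner basis.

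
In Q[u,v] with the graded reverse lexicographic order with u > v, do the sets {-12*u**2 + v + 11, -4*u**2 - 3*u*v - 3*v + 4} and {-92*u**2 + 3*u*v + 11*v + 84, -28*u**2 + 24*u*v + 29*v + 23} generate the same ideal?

Since reduced Gröbner bases are canonical representatives of ideals under a given ordering, it suffices to compute and compare them.
Buchberger on the first generating set:
f_1 = -12*u**2 + v + 11, LT = u**2.
f_2 = -4*u**2 - 3*u*v - 3*v + 4, LT = u**2.

S(f_1,f_2): lcm = u**2. S = -3/4*u*v - 5/6*v + 1/12.
  leading term u*v: no divisor's leading term divides it; move -3/4*u*v to the remainder.
  leading term v: no divisor's leading term divides it; move -5/6*v to the remainder.
  leading term 1: no divisor's leading term divides it; move 1/12 to the remainder.
  remainder -3/4*u*v - 5/6*v + 1/12 ≠ 0; add g_3 = -3/4*u*v - 5/6*v + 1/12 to the basis.

S(f_1,g_3): lcm = u**2*v. S = -10/9*u*v - 1/12*v**2 + 1/9*u - 11/12*v.
  leading term u*v: subtract (40/27)·g_3 from -10/9*u*v - 1/12*v**2 + 1/9*u - 11/12*v → -1/12*v**2 + 1/9*u + 103/324*v - 10/81
  leading term v**2: no divisor's leading term divides it; move -1/12*v**2 to the remainder.
  leading term u: no divisor's leading term divides it; move 1/9*u to the remainder.
  leading term v: no divisor's leading term divides it; move 103/324*v to the remainder.
  leading term 1: no divisor's leading term divides it; move -10/81 to the remainder.
  remainder -1/12*v**2 + 1/9*u + 103/324*v - 10/81 ≠ 0; add g_4 = -1/12*v**2 + 1/9*u + 103/324*v - 10/81 to the basis.

The other S-polynomials (S(f_2,g_3), S(f_1,g_4), S(f_2,g_4), S(g_3,g_4)) all reduce to 0 modulo the current basis, so we have a Gröbner basis.
Inter-reduce: drop elements whose leading term is divisible by another's, tail-reduce, and make monic.
Reduced Gröbner basis: {u**2 - 1/12*v - 11/12, u*v + 10/9*v - 1/9, v**2 - 4/3*u - 103/27*v + 40/27}.

Buchberger on the second generating set:
h_1 = -92*u**2 + 3*u*v + 11*v + 84, LT = u**2.
h_2 = -28*u**2 + 24*u*v + 29*v + 23, LT = u**2.

S(h_1,h_2): lcm = u**2. S = 531/644*u*v + 295/322*v - 59/644.
  leading term u*v: no divisor's leading term divides it; move 531/644*u*v to the remainder.
  leading term v: no divisor's leading term divides it; move 295/322*v to the remainder.
  leading term 1: no divisor's leading term divides it; move -59/644 to the remainder.
  remainder 531/644*u*v + 295/322*v - 59/644 ≠ 0; add k_3 = 531/644*u*v + 295/322*v - 59/644 to the basis.

S(h_1,k_3): lcm = u**2*v. S = -3/92*u*v**2 - 10/9*u*v - 11/92*v**2 + 1/9*u - 21/23*v.
  leading term u*v**2: subtract (-7/177*v)·k_3 from -3/92*u*v**2 - 10/9*u*v - 11/92*v**2 + 1/9*u - 21/23*v → -10/9*u*v - 1/12*v**2 + 1/9*u - 11/12*v
  leading term u*v: subtract (-6440/4779)·k_3 from -10/9*u*v - 1/12*v**2 + 1/9*u - 11/12*v → -1/12*v**2 + 1/9*u + 103/324*v - 10/81
  leading term v**2: no divisor's leading term divides it; move -1/12*v**2 to the remainder.
  leading term u: no divisor's leading term divides it; move 1/9*u to the remainder.
  leading term v: no divisor's leading term divides it; move 103/324*v to the remainder.
  leading term 1: no divisor's leading term divides it; move -10/81 to the remainder.
  remainder -1/12*v**2 + 1/9*u + 103/324*v - 10/81 ≠ 0; add k_4 = -1/12*v**2 + 1/9*u + 103/324*v - 10/81 to the basis.

The other S-polynomials (S(h_2,k_3), S(h_1,k_4), S(h_2,k_4), S(k_3,k_4)) all reduce to 0 modulo the current basis, so we have a Gröbner basis.
Inter-reduce: drop elements whose leading term is divisible by another's, tail-reduce, and make monic.
Reduced Gröbner basis: {u**2 - 1/12*v - 11/12, u*v + 10/9*v - 1/9, v**2 - 4/3*u - 103/27*v + 40/27}.

These coincide, so the ideals are equal.

Yes, the ideals are equal.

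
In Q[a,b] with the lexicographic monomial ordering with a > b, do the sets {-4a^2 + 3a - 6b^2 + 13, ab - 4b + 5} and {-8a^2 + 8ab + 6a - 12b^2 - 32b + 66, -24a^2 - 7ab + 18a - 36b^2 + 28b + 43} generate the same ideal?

Equality of ideals is decidable: compute both reduced Gröbner bases (unique for the ordering) and check whether they agree.
Buchberger on the first generating set:
f_1 = -4a^2 + 3a - 6b^2 + 13, LT = a^2.
f_2 = ab - 4b + 5, LT = ab.

S(f_1,f_2): lcm = a^2b. S = 13/4ab - 5a + 3/2b^3 - 13/4b.
  leading term ab: subtract (13/4)·f_2 from 13/4ab - 5a + 3/2b^3 - 13/4b → -5a + 3/2b^3 + 39/4b - 65/4
  leading term a: no divisor's leading term divides it; move -5a to the remainder.
  leading term b^3: no divisor's leading term divides it; move 3/2b^3 to the remainder.
  leading term b: no divisor's leading term divides it; move 39/4b to the remainder.
  leading term 1: no divisor's leading term divides it; move -65/4 to the remainder.
  remainder -5a + 3/2b^3 + 39/4b - 65/4 ≠ 0; add g_3 = -5a + 3/2b^3 + 39/4b - 65/4 to the basis.

S(f_1,g_3): lcm = a^2. S = 3/10ab^3 + 39/20ab - 4a + 3/2b^2 - 13/4.
  leading term ab^3: subtract (3/10b^2)·f_2 from 3/10ab^3 + 39/20ab - 4a + 3/2b^2 - 13/4 → 39/20ab - 4a + 6/5b^3 - 13/4
  leading term ab: subtract (39/20)·f_2 from 39/20ab - 4a + 6/5b^3 - 13/4 → -4a + 6/5b^3 + 39/5b - 13
  leading term a: subtract (4/5)·g_3 from -4a + 6/5b^3 + 39/5b - 13 → 0
  remainder 0.

S(f_2,g_3): lcm = ab. S = 3/10b^4 + 39/20b^2 - 29/4b + 5.
  leading term b^4: no divisor's leading term divides it; move 3/10b^4 to the remainder.
  leading term b^2: no divisor's leading term divides it; move 39/20b^2 to the remainder.
  leading term b: no divisor's leading term divides it; move -29/4b to the remainder.
  leading term 1: no divisor's leading term divides it; move 5 to the remainder.
  remainder 3/10b^4 + 39/20b^2 - 29/4b + 5 ≠ 0; add g_4 = 3/10b^4 + 39/20b^2 - 29/4b + 5 to the basis.

S(f_1,g_4): leading monomials are coprime, so the S-polynomial reduces to 0 (Buchberger's first criterion).
S(f_2,g_4): lcm = ab^4. S = -13/2ab^2 + 145/6ab - 50/3a - 4b^4 + 5b^3.
  leading term ab^2: subtract (-13/2b)·f_2 from -13/2ab^2 + 145/6ab - 50/3a - 4b^4 + 5b^3 → 145/6ab - 50/3a - 4b^4 + 5b^3 - 26b^2 + 65/2b
  leading term ab: subtract (145/6)·f_2 from 145/6ab - 50/3a - 4b^4 + 5b^3 - 26b^2 + 65/2b → -50/3a - 4b^4 + 5b^3 - 26b^2 + 775/6b - 725/6
  leading term a: subtract (10/3)·g_3 from -50/3a - 4b^4 + 5b^3 - 26b^2 + 775/6b - 725/6 → -4b^4 - 26b^2 + 290/3b - 200/3
  leading term b^4: subtract (-40/3)·g_4 from -4b^4 - 26b^2 + 290/3b - 200/3 → 0
  remainder 0.

S(g_3,g_4): leading monomials are coprime, so the S-polynomial reduces to 0 (Buchberger's first criterion).
Every S-polynomial of the final basis reduces to 0, so we have a Gröbner basis.
Inter-reduce: drop elements whose leading term is divisible by another's, tail-reduce, and make monic.
Reduced Gröbner basis: {a - 3/10b^3 - 39/20b + 13/4, b^4 + 13/2b^2 - 145/6b + 50/3}.

Buchberger on the second generating set:
h_1 = -8a^2 + 8ab + 6a - 12b^2 - 32b + 66, LT = a^2.
h_2 = -24a^2 - 7ab + 18a - 36b^2 + 28b + 43, LT = a^2.

S(h_1,h_2): lcm = a^2. S = -31/24ab + 31/6b - 155/24.
  leading term ab: no divisor's leading term divides it; move -31/24ab to the remainder.
  leading term b: no divisor's leading term divides it; move 31/6b to the remainder.
  leading term 1: no divisor's leading term divides it; move -155/24 to the remainder.
  remainder -31/24ab + 31/6b - 155/24 ≠ 0; add k_3 = -31/24ab + 31/6b - 155/24 to the basis.

S(h_1,k_3): lcm = a^2b. S = -ab^2 + 13/4ab - 5a + 3/2b^3 + 4b^2 - 33/4b.
  leading term ab^2: subtract (24/31b)·k_3 from -ab^2 + 13/4ab - 5a + 3/2b^3 + 4b^2 - 33/4b → 13/4ab - 5a + 3/2b^3 - 13/4b
  leading term ab: subtract (-78/31)·k_3 from 13/4ab - 5a + 3/2b^3 - 13/4b → -5a + 3/2b^3 + 39/4b - 65/4
  leading term a: no divisor's leading term divides it; move -5a to the remainder.
  leading term b^3: no divisor's leading term divides it; move 3/2b^3 to the remainder.
  leading term b: no divisor's leading term divides it; move 39/4b to the remainder.
  leading term 1: no divisor's leading term divides it; move -65/4 to the remainder.
  remainder -5a + 3/2b^3 + 39/4b - 65/4 ≠ 0; add k_4 = -5a + 3/2b^3 + 39/4b - 65/4 to the basis.

S(h_2,k_3): lcm = a^2b. S = 7/24ab^2 + 13/4ab - 5a + 3/2b^3 - 7/6b^2 - 43/24b.
  leading term ab^2: subtract (-7/31b)·k_3 from 7/24ab^2 + 13/4ab - 5a + 3/2b^3 - 7/6b^2 - 43/24b → 13/4ab - 5a + 3/2b^3 - 13/4b
  leading term ab: subtract (-78/31)·k_3 from 13/4ab - 5a + 3/2b^3 - 13/4b → -5a + 3/2b^3 + 39/4b - 65/4
  leading term a: subtract (1)·k_4 from -5a + 3/2b^3 + 39/4b - 65/4 → 0
  remainder 0.

S(h_1,k_4): lcm = a^2. S = 3/10ab^3 + 19/20ab - 4a + 3/2b^2 + 4b - 33/4.
  leading term ab^3: subtract (-36/155b^2)·k_3 from 3/10ab^3 + 19/20ab - 4a + 3/2b^2 + 4b - 33/4 → 19/20ab - 4a + 6/5b^3 + 4b - 33/4
  leading term ab: subtract (-114/155)·k_3 from 19/20ab - 4a + 6/5b^3 + 4b - 33/4 → -4a + 6/5b^3 + 39/5b - 13
  leading term a: subtract (4/5)·k_4 from -4a + 6/5b^3 + 39/5b - 13 → 0
  remainder 0.

S(h_2,k_4): lcm = a^2. S = 3/10ab^3 + 269/120ab - 4a + 3/2b^2 - 7/6b - 43/24.
  leading term ab^3: subtract (-36/155b^2)·k_3 from 3/10ab^3 + 269/120ab - 4a + 3/2b^2 - 7/6b - 43/24 → 269/120ab - 4a + 6/5b^3 - 7/6b - 43/24
  leading term ab: subtract (-269/155)·k_3 from 269/120ab - 4a + 6/5b^3 - 7/6b - 43/24 → -4a + 6/5b^3 + 39/5b - 13
  leading term a: subtract (4/5)·k_4 from -4a + 6/5b^3 + 39/5b - 13 → 0
  remainder 0.

S(k_3,k_4): lcm = ab. S = 3/10b^4 + 39/20b^2 - 29/4b + 5.
  leading term b^4: no divisor's leading term divides it; move 3/10b^4 to the remainder.
  leading term b^2: no divisor's leading term divides it; move 39/20b^2 to the remainder.
  leading term b: no divisor's leading term divides it; move -29/4b to the remainder.
  leading term 1: no divisor's leading term divides it; move 5 to the remainder.
  remainder 3/10b^4 + 39/20b^2 - 29/4b + 5 ≠ 0; add k_5 = 3/10b^4 + 39/20b^2 - 29/4b + 5 to the basis.

S(h_1,k_5): leading monomials are coprime, so the S-polynomial reduces to 0 (Buchberger's first criterion).
S(h_2,k_5): leading monomials are coprime, so the S-polynomial reduces to 0 (Buchberger's first criterion).
S(k_3,k_5): lcm = ab^4. S = -13/2ab^2 + 145/6ab - 50/3a - 4b^4 + 5b^3.
  leading term ab^2: subtract (156/31b)·k_3 from -13/2ab^2 + 145/6ab - 50/3a - 4b^4 + 5b^3 → 145/6ab - 50/3a - 4b^4 + 5b^3 - 26b^2 + 65/2b
  leading term ab: subtract (-580/31)·k_3 from 145/6ab - 50/3a - 4b^4 + 5b^3 - 26b^2 + 65/2b → -50/3a - 4b^4 + 5b^3 - 26b^2 + 775/6b - 725/6
  leading term a: subtract (10/3)·k_4 from -50/3a - 4b^4 + 5b^3 - 26b^2 + 775/6b - 725/6 → -4b^4 - 26b^2 + 290/3b - 200/3
  leading term b^4: subtract (-40/3)·k_5 from -4b^4 - 26b^2 + 290/3b - 200/3 → 0
  remainder 0.

S(k_4,k_5): leading monomials are coprime, so the S-polynomial reduces to 0 (Buchberger's first criterion).
Every S-polynomial of the final basis reduces to 0, so we have a Gröbner basis.
Inter-reduce: drop elements whose leading term is divisible by another's, tail-reduce, and make monic.
Reduced Gröbner basis: {a - 3/10b^3 - 39/20b + 13/4, b^4 + 13/2b^2 - 145/6b + 50/3}.

The two bases agree; hence the ideals are identical.
The choice of monomial ordering does not affect the verdict — as long as both bases are computed under the same ordering, their equality decides ideal equality.

Yes, the ideals are equal.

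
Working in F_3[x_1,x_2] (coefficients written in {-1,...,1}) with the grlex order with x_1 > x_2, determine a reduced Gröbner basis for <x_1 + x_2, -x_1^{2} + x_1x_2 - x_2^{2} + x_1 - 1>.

G = {x_1 - 1, x_2 + 1}

f_1 = x_1 + x_2, LT = x_1.
f_2 = -x_1^{2} + x_1x_2 - x_2^{2} + x_1 - 1, LT = x_1^{2}.

S(f_1,f_2): lcm = x_1^{2}. S = -x_1x_2 - x_2^{2} + x_1 - 1.
  leading term x_1x_2: subtract (-x_2)·f_1 from -x_1x_2 - x_2^{2} + x_1 - 1 → x_1 - 1
  leading term x_1: subtract (1)·f_1 from x_1 - 1 → -x_2 - 1
  leading term x_2: no divisor's leading term divides it; move -x_2 to the remainder.
  leading term 1: no divisor's leading term divides it; move -1 to the remainder.
  remainder -x_2 - 1 ≠ 0; add g_3 = -x_2 - 1 to the basis.

The other S-polynomials (S(f_1,g_3), S(f_2,g_3)) all reduce to 0 modulo the current basis, so we have a Gröbner basis.
Inter-reduce: drop elements whose leading term is divisible by another's, tail-reduce, and make monic.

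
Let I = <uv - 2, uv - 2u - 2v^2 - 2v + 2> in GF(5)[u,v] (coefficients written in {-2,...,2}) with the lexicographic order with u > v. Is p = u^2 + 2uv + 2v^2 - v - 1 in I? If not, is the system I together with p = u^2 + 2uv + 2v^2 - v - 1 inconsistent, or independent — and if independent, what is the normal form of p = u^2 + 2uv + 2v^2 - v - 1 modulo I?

u^2 + 2uv + 2v^2 - v - 1 lies in I (it reduces to 0).

First compute the reduced Gröbner basis of I by Buchberger's algorithm.
f_1 = uv - 2, LT = uv.
f_2 = uv - 2u - 2v^2 - 2v + 2, LT = uv.

S(f_1,f_2): lcm = uv. S = 2u + 2v^2 + 2v + 1.
  leading term u: no divisor's leading term divides it; move 2u to the remainder.
  leading term v^2: no divisor's leading term divides it; move 2v^2 to the remainder.
  leading term v: no divisor's leading term divides it; move 2v to the remainder.
  leading term 1: no divisor's leading term divides it; move 1 to the remainder.
  remainder 2u + 2v^2 + 2v + 1 ≠ 0; add h_3 = 2u + 2v^2 + 2v + 1 to the basis.

S(f_1,h_3): lcm = uv. S = -v^3 - v^2 + 2v - 2.
  leading term v^3: no divisor's leading term divides it; move -v^3 to the remainder.
  leading term v^2: no divisor's leading term divides it; move -v^2 to the remainder.
  leading term v: no divisor's leading term divides it; move 2v to the remainder.
  leading term 1: no divisor's leading term divides it; move -2 to the remainder.
  remainder -v^3 - v^2 + 2v - 2 ≠ 0; add h_4 = -v^3 - v^2 + 2v - 2 to the basis.

The other S-polynomials (S(f_2,h_3), S(f_1,h_4), S(f_2,h_4), S(h_3,h_4)) all reduce to 0 modulo the current basis, so we have a Gröbner basis.
Inter-reduce: drop elements whose leading term is divisible by another's, tail-reduce, and make monic.
Reduced Gröbner basis: {u + v^2 + v - 2, v^3 + v^2 - 2v + 2}.
Label its elements g_1 = u + v^2 + v - 2, g_2 = v^3 + v^2 - 2v + 2.

Reduce p = u^2 + 2uv + 2v^2 - v - 1 modulo G:
  leading term u^2: subtract (u)·g_1 from u^2 + 2uv + 2v^2 - v - 1 → -uv^2 + uv + 2u + 2v^2 - v - 1
  leading term uv^2: subtract (-v^2)·g_1 from -uv^2 + uv + 2u + 2v^2 - v - 1 → uv + 2u + v^4 + v^3 - v - 1
  leading term uv: subtract (v)·g_1 from uv + 2u + v^4 + v^3 - v - 1 → 2u + v^4 - v^2 + v - 1
  leading term u: subtract (2)·g_1 from 2u + v^4 - v^2 + v - 1 → v^4 + 2v^2 - v - 2
  leading term v^4: subtract (v)·g_2 from v^4 + 2v^2 - v - 2 → -v^3 - v^2 + 2v - 2
  leading term v^3: subtract (-1)·g_2 from -v^3 - v^2 + 2v - 2 → 0
  normal form = 0.
Since the normal form is 0, p ∈ I.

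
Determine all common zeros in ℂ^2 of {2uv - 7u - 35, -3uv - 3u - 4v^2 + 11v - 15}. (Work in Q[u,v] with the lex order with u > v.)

Compute a lex Gröbner basis by Buchberger's algorithm.
f_1 = 2uv - 7u - 35, LT = uv.
f_2 = -3uv - 3u - 4v^2 + 11v - 15, LT = uv.

S(f_1,f_2): lcm = uv. S = -9/2u - 4/3v^2 + 11/3v - 45/2.
  leading term u: no divisor's leading term divides it; move -9/2u to the remainder.
  leading term v^2: no divisor's leading term divides it; move -4/3v^2 to the remainder.
  leading term v: no divisor's leading term divides it; move 11/3v to the remainder.
  leading term 1: no divisor's leading term divides it; move -45/2 to the remainder.
  remainder -9/2u - 4/3v^2 + 11/3v - 45/2 ≠ 0; add h_3 = -9/2u - 4/3v^2 + 11/3v - 45/2 to the basis.

S(f_1,h_3): lcm = uv. S = -7/2u - 8/27v^3 + 22/27v^2 - 5v - 35/2.
  leading term u: subtract (7/9)·h_3 from -7/2u - 8/27v^3 + 22/27v^2 - 5v - 35/2 → -8/27v^3 + 50/27v^2 - 212/27v
  leading term v^3: no divisor's leading term divides it; move -8/27v^3 to the remainder.
  leading term v^2: no divisor's leading term divides it; move 50/27v^2 to the remainder.
  leading term v: no divisor's leading term divides it; move -212/27v to the remainder.
  remainder -8/27v^3 + 50/27v^2 - 212/27v ≠ 0; add h_4 = -8/27v^3 + 50/27v^2 - 212/27v to the basis.

The other S-polynomials (S(f_2,h_3), S(f_1,h_4), S(f_2,h_4), S(h_3,h_4)) all reduce to 0 modulo the current basis, so we have a Gröbner basis.
Inter-reduce: drop elements whose leading term is divisible by another's, tail-reduce, and make monic.
Reduced Gröbner basis: {u + 8/27v^2 - 22/27v + 5, v^3 - 25/4v^2 + 53/2v}.

Elimination: the polynomial v^3 - 25/4v^2 + 53/2v lies in the elimination ideal for v, so v ∈ {0, 25/8 - 3*sqrt(119)*I/8, 25/8 + 3*sqrt(119)*I/8}. For each such v, the remaining basis elements (now univariate) give the rest of the solution.
  v = 0: the earlier basis element becomes u + 5 = 0, giving u = -5 — point (-5, 0).
  v = 25/8 - 3*sqrt(119)*I/8: the earlier basis element becomes u + 7/18 - 7*sqrt(119)*I/18 = 0, giving u = -7/18 + 7*sqrt(119)*I/18 — point (-7/18 + 7*sqrt(119)*I/18, 25/8 - 3*sqrt(119)*I/8).
  v = 25/8 + 3*sqrt(119)*I/8: the earlier basis element becomes u + 7/18 + 7*sqrt(119)*I/18 = 0, giving u = -7/18 - 7*sqrt(119)*I/18 — point (-7/18 - 7*sqrt(119)*I/18, 25/8 + 3*sqrt(119)*I/8).

{(-5, 0), (-7/18 + 7*sqrt(119)*I/18, 25/8 - 3*sqrt(119)*I/8), (-7/18 - 7*sqrt(119)*I/18, 25/8 + 3*sqrt(119)*I/8)}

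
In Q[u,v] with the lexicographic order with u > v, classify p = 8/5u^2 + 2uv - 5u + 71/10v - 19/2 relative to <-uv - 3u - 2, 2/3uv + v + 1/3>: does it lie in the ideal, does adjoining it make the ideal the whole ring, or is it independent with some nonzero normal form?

Adjoining 8/5u^2 + 2uv - 5u + 71/10v - 19/2 makes the ideal the whole ring: the system is inconsistent.

First compute the reduced Gröbner basis of I by Buchberger's algorithm.
f_1 = -uv - 3u - 2, LT = uv.
f_2 = 2/3uv + v + 1/3, LT = uv.

S(f_1,f_2): lcm = uv. S = 3u - 3/2v + 3/2.
  reduce S modulo (f_1, f_2):
  remainder 3u - 3/2v + 3/2 ≠ 0; add h_3 = 3u - 3/2v + 3/2 to the basis.

S(f_1,h_3): lcm = uv. S = 3u + 1/2v^2 - 1/2v + 2.
  reduce S modulo (f_1, f_2, h_3):
  remainder 1/2v^2 + v + 1/2 ≠ 0; add h_4 = 1/2v^2 + v + 1/2 to the basis.

The other S-polynomials (S(f_2,h_3), S(f_1,h_4), S(f_2,h_4), S(h_3,h_4)) all reduce to 0 modulo the current basis, so we have a Gröbner basis.
Inter-reduce: drop elements whose leading term is divisible by another's, tail-reduce, and make monic.
Reduced Gröbner basis: {u - 1/2v + 1/2, v^2 + 2v + 1}.
Label its elements g_1 = u - 1/2v + 1/2, g_2 = v^2 + 2v + 1.

Reduce p = 8/5u^2 + 2uv - 5u + 71/10v - 19/2 modulo G:
  leading term u^2: subtract (8/5u)·g_1 from 8/5u^2 + 2uv - 5u + 71/10v - 19/2 → 14/5uv - 29/5u + 71/10v - 19/2
  leading term uv: subtract (14/5v)·g_1 from 14/5uv - 29/5u + 71/10v - 19/2 → -29/5u + 7/5v^2 + 57/10v - 19/2
  leading term u: subtract (-29/5)·g_1 from -29/5u + 7/5v^2 + 57/10v - 19/2 → 7/5v^2 + 14/5v - 33/5
  leading term v^2: subtract (7/5)·g_2 from 7/5v^2 + 14/5v - 33/5 → -8
  leading term 1: no divisor's leading term divides it; move -8 to the remainder.
  normal form = -8.
The normal form is nonzero, so p ∉ I. Since p minus its normal form lies in I, I + (p) = I + (r) where r = -8; decide whether this ideal is the whole ring.
Here r = -8 is a nonzero constant, hence a unit: 1 ∈ I + (p), the Gröbner basis of I + (p) is {1}, and the enlarged system has no common solution — adjoining p is inconsistent.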